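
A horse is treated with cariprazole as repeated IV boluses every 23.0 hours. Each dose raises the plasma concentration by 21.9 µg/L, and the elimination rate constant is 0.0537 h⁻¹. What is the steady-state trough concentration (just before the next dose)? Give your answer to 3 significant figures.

8.98 µg/L

Fraction remaining after one interval: e^(−kτ) = e^(−0.05370 × 23.0) = 0.2908
R = 1 / (1 − 0.2908) = 1.410
Css,max = 21.9 × 1.410 = 30.88 µg/L
Css,min = Css,max × e^(−kτ) = 30.88 × 0.2908 ≈ 8.98 µg/L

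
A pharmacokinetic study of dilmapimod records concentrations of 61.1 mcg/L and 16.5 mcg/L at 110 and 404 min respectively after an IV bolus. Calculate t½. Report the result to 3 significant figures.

k = ln(C₁/C₂) / (t₂ − t₁) = ln(61.1/16.5) / (404 − 110)
  = 1.309 / 294.0 = 0.004453 min⁻¹
t½ = ln 2 / k = ln 2 / 0.004453 ≈ 156 minutes

156 minutes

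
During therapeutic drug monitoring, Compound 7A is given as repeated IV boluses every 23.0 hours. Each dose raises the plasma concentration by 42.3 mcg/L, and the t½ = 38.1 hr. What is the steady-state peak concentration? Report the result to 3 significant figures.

k = ln 2 / 38.1 = 0.01819 hr⁻¹
Fraction remaining after one interval: e^(−kτ) = e^(−0.01819 × 23.0) = 0.6581
R = 1 / (1 − 0.6581) = 2.925
Css,max = 42.3 × 2.925 ≈ 124 mcg/L

124 mcg/L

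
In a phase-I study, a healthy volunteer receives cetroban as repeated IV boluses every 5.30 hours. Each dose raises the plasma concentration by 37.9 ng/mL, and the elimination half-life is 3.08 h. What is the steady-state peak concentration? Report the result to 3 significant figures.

k = ln 2 / 3.08 = 0.2250 h⁻¹
Fraction remaining after one interval: e^(−kτ) = e^(−0.2250 × 5.30) = 0.3034
R = 1 / (1 − 0.3034) = 1.436
Css,max = 37.9 × 1.436 ≈ 54.4 ng/mL

54.4 ng/mL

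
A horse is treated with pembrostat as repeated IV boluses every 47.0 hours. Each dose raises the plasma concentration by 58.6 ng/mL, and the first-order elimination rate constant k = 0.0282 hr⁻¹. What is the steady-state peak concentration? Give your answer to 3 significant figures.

Fraction remaining after one interval: e^(−kτ) = e^(−0.02820 × 47.0) = 0.2657
R = 1 / (1 − 0.2657) = 1.362
Css,max = 58.6 × 1.362 ≈ 79.8 ng/mL

79.8 ng/mL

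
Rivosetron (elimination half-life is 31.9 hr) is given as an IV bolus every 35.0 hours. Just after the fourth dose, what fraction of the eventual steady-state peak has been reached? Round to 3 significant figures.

0.952

k = ln 2 / 31.9 = 0.02173 hr⁻¹
f_n = 1 − e^(−nkτ) = 1 − e^(−4 × 0.02173 × 35.0) = 1 − e^(−3.042) = 1 − 0.04774 ≈ 0.952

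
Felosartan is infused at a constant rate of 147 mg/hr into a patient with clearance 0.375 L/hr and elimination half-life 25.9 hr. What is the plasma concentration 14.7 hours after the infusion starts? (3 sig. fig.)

Css = rate / CL = 147 / 0.375 = 392.0 µg/mL
k = ln 2 / 25.9 = 0.02676 hr⁻¹
C(t) = Css (1 − e^(−kt)) = 392.0 × (1 − e^(−0.3934)) = 392.0 × 0.3252 ≈ 127 µg/mL

127 µg/mL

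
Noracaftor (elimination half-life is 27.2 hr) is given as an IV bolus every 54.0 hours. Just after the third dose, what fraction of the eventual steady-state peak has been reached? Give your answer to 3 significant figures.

0.984

k = ln 2 / 27.2 = 0.02548 hr⁻¹
f_n = 1 − e^(−nkτ) = 1 − e^(−3 × 0.02548 × 54.0) = 1 − e^(−4.128) = 1 − 0.01611 ≈ 0.984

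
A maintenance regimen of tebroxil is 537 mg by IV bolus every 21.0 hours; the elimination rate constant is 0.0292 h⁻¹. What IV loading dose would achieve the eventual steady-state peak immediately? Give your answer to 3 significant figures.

1170 mg

Accumulation ratio R = 1 / (1 − e^(−kτ)) = 1 / (1 − e^(−0.02920×21.0)) = 1 / (1 − 0.5416) = 2.182
Loading dose = maintenance dose × R = 537 × 2.182 ≈ 1170 mg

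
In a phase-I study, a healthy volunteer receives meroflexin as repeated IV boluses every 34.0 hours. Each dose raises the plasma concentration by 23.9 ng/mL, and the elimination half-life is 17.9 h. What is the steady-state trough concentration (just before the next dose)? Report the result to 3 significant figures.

k = ln 2 / 17.9 = 0.03872 h⁻¹
Fraction remaining after one interval: e^(−kτ) = e^(−0.03872 × 34.0) = 0.2680
R = 1 / (1 − 0.2680) = 1.366
Css,max = 23.9 × 1.366 = 32.65 ng/mL
Css,min = Css,max × e^(−kτ) = 32.65 × 0.2680 ≈ 8.75 ng/mL

8.75 ng/mL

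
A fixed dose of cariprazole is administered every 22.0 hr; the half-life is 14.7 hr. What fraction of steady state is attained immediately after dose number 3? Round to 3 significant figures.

0.955

k = ln 2 / 14.7 = 0.04715 hr⁻¹
f_n = 1 − e^(−nkτ) = 1 − e^(−3 × 0.04715 × 22.0) = 1 − e^(−3.112) = 1 − 0.04451 ≈ 0.955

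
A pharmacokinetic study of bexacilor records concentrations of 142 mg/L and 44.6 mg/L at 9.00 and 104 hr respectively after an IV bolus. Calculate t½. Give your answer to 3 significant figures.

56.9 hours

k = ln(C₁/C₂) / (t₂ − t₁) = ln(142/44.6) / (104 − 9.00)
  = 1.158 / 95.00 = 0.01219 hr⁻¹
t½ = ln 2 / k = ln 2 / 0.01219 ≈ 56.9 hours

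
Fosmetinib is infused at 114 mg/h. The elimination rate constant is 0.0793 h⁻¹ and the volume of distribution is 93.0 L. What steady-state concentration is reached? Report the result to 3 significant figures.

CL = k · V = 0.0793 × 93.0 = 7.375 L/h
Css = rate / CL = 114 / 7.375 ≈ 15.5 mg/L

15.5 mg/L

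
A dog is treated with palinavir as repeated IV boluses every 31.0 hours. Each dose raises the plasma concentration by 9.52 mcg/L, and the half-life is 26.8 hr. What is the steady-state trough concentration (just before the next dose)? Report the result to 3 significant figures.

k = ln 2 / 26.8 = 0.02586 hr⁻¹
Fraction remaining after one interval: e^(−kτ) = e^(−0.02586 × 31.0) = 0.4485
R = 1 / (1 − 0.4485) = 1.813
Css,max = 9.52 × 1.813 = 17.26 mcg/L
Css,min = Css,max × e^(−kτ) = 17.26 × 0.4485 ≈ 7.74 mcg/L

7.74 mcg/L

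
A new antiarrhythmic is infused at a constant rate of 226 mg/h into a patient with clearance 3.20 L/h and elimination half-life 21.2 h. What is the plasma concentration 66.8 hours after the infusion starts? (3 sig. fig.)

62.7 µg/mL

Css = rate / CL = 226 / 3.20 = 70.62 µg/mL
k = ln 2 / 21.2 = 0.03270 h⁻¹
C(t) = Css (1 − e^(−kt)) = 70.62 × (1 − e^(−2.184)) = 70.62 × 0.8874 ≈ 62.7 µg/mL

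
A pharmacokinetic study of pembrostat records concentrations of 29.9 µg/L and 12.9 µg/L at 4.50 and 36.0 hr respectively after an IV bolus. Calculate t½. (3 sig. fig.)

k = ln(C₁/C₂) / (t₂ − t₁) = ln(29.9/12.9) / (36.0 − 4.50)
  = 0.8406 / 31.50 = 0.02669 hr⁻¹
t½ = ln 2 / k = ln 2 / 0.02669 ≈ 26.0 hours

26.0 hours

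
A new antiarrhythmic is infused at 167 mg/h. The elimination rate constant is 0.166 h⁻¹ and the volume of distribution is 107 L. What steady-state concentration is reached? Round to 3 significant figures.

CL = k · V = 0.166 × 107 = 17.76 L/h
Css = rate / CL = 167 / 17.76 ≈ 9.40 mg/L

9.40 mg/L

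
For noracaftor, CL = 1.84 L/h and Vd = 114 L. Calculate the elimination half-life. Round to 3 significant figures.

k = CL / V = 1.84 / 114 = 0.01614 h⁻¹
t½ = ln 2 / k = ln 2 / 0.01614 ≈ 42.9 hours

42.9 hours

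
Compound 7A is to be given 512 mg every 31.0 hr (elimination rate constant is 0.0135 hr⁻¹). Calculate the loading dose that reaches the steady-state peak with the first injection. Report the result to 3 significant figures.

Accumulation ratio R = 1 / (1 − e^(−kτ)) = 1 / (1 − e^(−0.01350×31.0)) = 1 / (1 − 0.6580) = 2.924
Loading dose = maintenance dose × R = 512 × 2.924 ≈ 1500 mg

1500 mg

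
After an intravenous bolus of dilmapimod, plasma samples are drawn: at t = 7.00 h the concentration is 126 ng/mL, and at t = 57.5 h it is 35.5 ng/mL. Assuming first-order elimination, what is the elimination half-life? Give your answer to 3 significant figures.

27.6 hours

k = ln(C₁/C₂) / (t₂ − t₁) = ln(126/35.5) / (57.5 − 7.00)
  = 1.267 / 50.50 = 0.02508 h⁻¹
t½ = ln 2 / k = ln 2 / 0.02508 ≈ 27.6 hours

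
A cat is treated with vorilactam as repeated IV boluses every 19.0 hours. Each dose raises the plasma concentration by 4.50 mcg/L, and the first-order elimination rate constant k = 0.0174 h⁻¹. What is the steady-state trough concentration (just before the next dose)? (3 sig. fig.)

Fraction remaining after one interval: e^(−kτ) = e^(−0.01740 × 19.0) = 0.7185
R = 1 / (1 − 0.7185) = 3.552
Css,max = 4.50 × 3.552 = 15.99 mcg/L
Css,min = Css,max × e^(−kτ) = 15.99 × 0.7185 ≈ 11.5 mcg/L

11.5 mcg/L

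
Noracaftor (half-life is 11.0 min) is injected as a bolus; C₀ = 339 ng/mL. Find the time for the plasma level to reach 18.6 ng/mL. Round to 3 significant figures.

k = ln 2 / 11.0 = 0.06301 min⁻¹
C(t) = C₀ e^(−kt)  ⇒  t = ln(C₀/C) / k
t = ln(339/18.6) / 0.06301 = 2.903 / 0.06301 ≈ 46.1 minutes

46.1 minutes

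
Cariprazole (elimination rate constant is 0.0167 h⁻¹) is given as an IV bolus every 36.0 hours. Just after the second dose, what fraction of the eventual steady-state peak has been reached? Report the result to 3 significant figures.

0.700

f_n = 1 − e^(−nkτ) = 1 − e^(−2 × 0.01670 × 36.0) = 1 − e^(−1.202) = 1 − 0.3005 ≈ 0.700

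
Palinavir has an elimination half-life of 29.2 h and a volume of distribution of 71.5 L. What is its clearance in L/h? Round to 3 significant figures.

1.70 L/h

k = ln 2 / t½ = ln 2 / 29.2 = 0.02374 h⁻¹
CL = k · V = 0.02374 × 71.5 ≈ 1.70 L/h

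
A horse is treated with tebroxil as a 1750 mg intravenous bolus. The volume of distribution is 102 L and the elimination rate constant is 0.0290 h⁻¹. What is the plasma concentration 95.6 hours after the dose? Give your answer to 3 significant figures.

C₀ = dose / V = 1750 / 102 = 17.16 µg/mL
C(t) = C₀ e^(−kt) = 17.16 × e^(−0.02900 × 95.6) = 17.16 × e^(−2.772) = 17.16 × 0.06251 ≈ 1.07 µg/mL

1.07 µg/mL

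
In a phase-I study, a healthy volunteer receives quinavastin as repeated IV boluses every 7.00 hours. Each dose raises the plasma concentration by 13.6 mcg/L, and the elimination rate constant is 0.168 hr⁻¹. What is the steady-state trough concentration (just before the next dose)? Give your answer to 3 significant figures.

Fraction remaining after one interval: e^(−kτ) = e^(−0.1680 × 7.00) = 0.3085
R = 1 / (1 − 0.3085) = 1.446
Css,max = 13.6 × 1.446 = 19.67 mcg/L
Css,min = Css,max × e^(−kτ) = 19.67 × 0.3085 ≈ 6.07 mcg/L

6.07 mcg/L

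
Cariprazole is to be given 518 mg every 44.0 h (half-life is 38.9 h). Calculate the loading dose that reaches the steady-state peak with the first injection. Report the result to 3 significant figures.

k = ln 2 / 38.9 = 0.01782 h⁻¹
Accumulation ratio R = 1 / (1 − e^(−kτ)) = 1 / (1 − e^(−0.01782×44.0)) = 1 / (1 − 0.4566) = 1.840
Loading dose = maintenance dose × R = 518 × 1.840 ≈ 953 mg

953 mg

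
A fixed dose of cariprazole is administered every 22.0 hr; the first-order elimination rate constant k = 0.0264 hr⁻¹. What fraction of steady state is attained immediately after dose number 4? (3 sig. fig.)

f_n = 1 − e^(−nkτ) = 1 − e^(−4 × 0.02640 × 22.0) = 1 − e^(−2.323) = 1 − 0.09796 ≈ 0.902

0.902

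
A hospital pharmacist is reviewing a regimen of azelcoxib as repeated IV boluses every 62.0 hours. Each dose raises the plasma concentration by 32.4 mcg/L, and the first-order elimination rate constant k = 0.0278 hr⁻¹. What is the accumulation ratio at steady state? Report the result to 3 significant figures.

Fraction remaining after one interval: e^(−kτ) = e^(−0.02780 × 62.0) = 0.1784
R = 1 / (1 − 0.1784) = 1 / 0.8216 ≈ 1.22

1.22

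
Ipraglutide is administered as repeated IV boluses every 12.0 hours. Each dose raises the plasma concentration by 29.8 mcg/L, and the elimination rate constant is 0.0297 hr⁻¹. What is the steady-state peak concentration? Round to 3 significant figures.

99.4 mcg/L

Fraction remaining after one interval: e^(−kτ) = e^(−0.02970 × 12.0) = 0.7002
R = 1 / (1 − 0.7002) = 3.335
Css,max = 29.8 × 3.335 ≈ 99.4 mcg/L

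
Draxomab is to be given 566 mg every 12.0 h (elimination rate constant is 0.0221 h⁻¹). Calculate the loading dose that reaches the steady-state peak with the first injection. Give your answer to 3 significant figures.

2430 mg

Accumulation ratio R = 1 / (1 − e^(−kτ)) = 1 / (1 − e^(−0.02210×12.0)) = 1 / (1 − 0.7671) = 4.293
Loading dose = maintenance dose × R = 566 × 4.293 ≈ 2430 mg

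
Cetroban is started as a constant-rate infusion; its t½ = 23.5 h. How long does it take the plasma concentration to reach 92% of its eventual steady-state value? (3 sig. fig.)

85.6 hours

k = ln 2 / 23.5 = 0.02950 h⁻¹
f = 1 − e^(−kt)  ⇒  t = −ln(1 − f) / k
t = −ln(1 − 0.92) / 0.02950 = 2.526 / 0.02950 ≈ 85.6 hours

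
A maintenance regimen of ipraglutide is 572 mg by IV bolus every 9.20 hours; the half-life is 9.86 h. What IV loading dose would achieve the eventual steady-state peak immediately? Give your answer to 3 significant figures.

1200 mg

k = ln 2 / 9.86 = 0.07030 h⁻¹
Accumulation ratio R = 1 / (1 − e^(−kτ)) = 1 / (1 − e^(−0.07030×9.20)) = 1 / (1 − 0.5237) = 2.100
Loading dose = maintenance dose × R = 572 × 2.100 ≈ 1200 mg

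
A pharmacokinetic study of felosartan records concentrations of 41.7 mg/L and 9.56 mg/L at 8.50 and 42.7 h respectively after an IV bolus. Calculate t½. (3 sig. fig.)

k = ln(C₁/C₂) / (t₂ − t₁) = ln(41.7/9.56) / (42.7 − 8.50)
  = 1.473 / 34.20 = 0.04307 h⁻¹
t½ = ln 2 / k = ln 2 / 0.04307 ≈ 16.1 hours

16.1 hours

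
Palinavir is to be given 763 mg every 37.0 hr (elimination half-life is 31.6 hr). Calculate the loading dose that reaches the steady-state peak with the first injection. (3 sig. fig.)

1370 mg

k = ln 2 / 31.6 = 0.02194 hr⁻¹
Accumulation ratio R = 1 / (1 − e^(−kτ)) = 1 / (1 − e^(−0.02194×37.0)) = 1 / (1 − 0.4441) = 1.799
Loading dose = maintenance dose × R = 763 × 1.799 ≈ 1370 mg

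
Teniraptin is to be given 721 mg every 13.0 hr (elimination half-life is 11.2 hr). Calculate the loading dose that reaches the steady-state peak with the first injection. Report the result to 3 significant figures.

k = ln 2 / 11.2 = 0.06189 hr⁻¹
Accumulation ratio R = 1 / (1 − e^(−kτ)) = 1 / (1 − e^(−0.06189×13.0)) = 1 / (1 − 0.4473) = 1.809
Loading dose = maintenance dose × R = 721 × 1.809 ≈ 1300 mg

1300 mg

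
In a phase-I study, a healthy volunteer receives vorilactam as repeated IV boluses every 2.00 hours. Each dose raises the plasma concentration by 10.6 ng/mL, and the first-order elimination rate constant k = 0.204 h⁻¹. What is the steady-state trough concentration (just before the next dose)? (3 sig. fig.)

21.0 ng/mL

Fraction remaining after one interval: e^(−kτ) = e^(−0.2040 × 2.00) = 0.6650
R = 1 / (1 − 0.6650) = 2.985
Css,max = 10.6 × 2.985 = 31.64 ng/mL
Css,min = Css,max × e^(−kτ) = 31.64 × 0.6650 ≈ 21.0 ng/mL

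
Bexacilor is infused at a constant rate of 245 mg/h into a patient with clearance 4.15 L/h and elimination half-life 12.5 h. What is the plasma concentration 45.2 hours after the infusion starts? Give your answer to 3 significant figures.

Css = rate / CL = 245 / 4.15 = 59.04 mg/L
k = ln 2 / 12.5 = 0.05545 h⁻¹
C(t) = Css (1 − e^(−kt)) = 59.04 × (1 − e^(−2.506)) = 59.04 × 0.9184 ≈ 54.2 mg/L

54.2 mg/L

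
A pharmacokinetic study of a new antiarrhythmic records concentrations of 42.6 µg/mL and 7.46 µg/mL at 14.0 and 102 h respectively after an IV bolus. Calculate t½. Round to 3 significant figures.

35.0 hours

k = ln(C₁/C₂) / (t₂ − t₁) = ln(42.6/7.46) / (102 − 14.0)
  = 1.742 / 88.00 = 0.01980 h⁻¹
t½ = ln 2 / k = ln 2 / 0.01980 ≈ 35.0 hours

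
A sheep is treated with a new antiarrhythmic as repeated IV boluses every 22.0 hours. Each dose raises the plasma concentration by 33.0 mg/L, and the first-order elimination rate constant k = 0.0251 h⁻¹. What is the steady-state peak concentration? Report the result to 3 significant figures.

Fraction remaining after one interval: e^(−kτ) = e^(−0.02510 × 22.0) = 0.5757
R = 1 / (1 − 0.5757) = 2.357
Css,max = 33.0 × 2.357 ≈ 77.8 mg/L

77.8 mg/L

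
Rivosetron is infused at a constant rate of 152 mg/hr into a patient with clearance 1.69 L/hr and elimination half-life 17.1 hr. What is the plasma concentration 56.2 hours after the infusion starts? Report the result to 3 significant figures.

Css = rate / CL = 152 / 1.69 = 89.94 mg/L
k = ln 2 / 17.1 = 0.04053 hr⁻¹
C(t) = Css (1 − e^(−kt)) = 89.94 × (1 − e^(−2.278)) = 89.94 × 0.8975 ≈ 80.7 mg/L

80.7 mg/L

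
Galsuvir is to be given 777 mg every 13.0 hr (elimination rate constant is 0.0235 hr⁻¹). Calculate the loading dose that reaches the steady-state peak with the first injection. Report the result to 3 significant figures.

2950 mg

Accumulation ratio R = 1 / (1 − e^(−kτ)) = 1 / (1 − e^(−0.02350×13.0)) = 1 / (1 − 0.7368) = 3.799
Loading dose = maintenance dose × R = 777 × 3.799 ≈ 2950 mg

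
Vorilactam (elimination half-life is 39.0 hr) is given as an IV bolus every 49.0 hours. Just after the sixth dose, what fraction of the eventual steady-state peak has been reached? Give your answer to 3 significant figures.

0.995

k = ln 2 / 39.0 = 0.01777 hr⁻¹
f_n = 1 − e^(−nkτ) = 1 − e^(−6 × 0.01777 × 49.0) = 1 − e^(−5.225) = 1 − 0.005379 ≈ 0.995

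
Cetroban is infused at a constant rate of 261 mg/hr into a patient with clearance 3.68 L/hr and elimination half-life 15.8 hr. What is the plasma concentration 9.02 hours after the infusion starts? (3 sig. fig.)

23.2 µg/mL

Css = rate / CL = 261 / 3.68 = 70.92 µg/mL
k = ln 2 / 15.8 = 0.04387 hr⁻¹
C(t) = Css (1 − e^(−kt)) = 70.92 × (1 − e^(−0.3957)) = 70.92 × 0.3268 ≈ 23.2 µg/mL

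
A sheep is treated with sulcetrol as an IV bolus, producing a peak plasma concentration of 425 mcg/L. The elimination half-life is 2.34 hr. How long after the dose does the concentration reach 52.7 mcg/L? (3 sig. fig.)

k = ln 2 / 2.34 = 0.2962 hr⁻¹
C(t) = C₀ e^(−kt)  ⇒  t = ln(C₀/C) / k
t = ln(425/52.7) / 0.2962 = 2.087 / 0.2962 ≈ 7.05 hours

7.05 hours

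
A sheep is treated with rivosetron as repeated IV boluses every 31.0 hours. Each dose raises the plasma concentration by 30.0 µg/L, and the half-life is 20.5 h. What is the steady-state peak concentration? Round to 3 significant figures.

k = ln 2 / 20.5 = 0.03381 h⁻¹
Fraction remaining after one interval: e^(−kτ) = e^(−0.03381 × 31.0) = 0.3506
R = 1 / (1 − 0.3506) = 1.540
Css,max = 30.0 × 1.540 ≈ 46.2 µg/L

46.2 µg/L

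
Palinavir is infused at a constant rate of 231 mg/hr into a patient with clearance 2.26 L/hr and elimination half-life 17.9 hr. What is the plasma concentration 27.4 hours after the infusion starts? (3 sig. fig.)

Css = rate / CL = 231 / 2.26 = 102.2 mg/L
k = ln 2 / 17.9 = 0.03872 hr⁻¹
C(t) = Css (1 − e^(−kt)) = 102.2 × (1 − e^(−1.061)) = 102.2 × 0.6539 ≈ 66.8 mg/L

66.8 mg/L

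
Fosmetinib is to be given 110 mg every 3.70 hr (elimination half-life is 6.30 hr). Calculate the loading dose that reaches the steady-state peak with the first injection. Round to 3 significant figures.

k = ln 2 / 6.30 = 0.1100 hr⁻¹
Accumulation ratio R = 1 / (1 − e^(−kτ)) = 1 / (1 − e^(−0.1100×3.70)) = 1 / (1 − 0.6656) = 2.990
Loading dose = maintenance dose × R = 110 × 2.990 ≈ 329 mg

329 mg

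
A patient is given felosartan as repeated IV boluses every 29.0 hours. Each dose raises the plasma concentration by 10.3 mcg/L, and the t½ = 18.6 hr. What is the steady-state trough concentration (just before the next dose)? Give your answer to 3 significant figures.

5.29 mcg/L

k = ln 2 / 18.6 = 0.03727 hr⁻¹
Fraction remaining after one interval: e^(−kτ) = e^(−0.03727 × 29.0) = 0.3394
R = 1 / (1 − 0.3394) = 1.514
Css,max = 10.3 × 1.514 = 15.59 mcg/L
Css,min = Css,max × e^(−kτ) = 15.59 × 0.3394 ≈ 5.29 mcg/L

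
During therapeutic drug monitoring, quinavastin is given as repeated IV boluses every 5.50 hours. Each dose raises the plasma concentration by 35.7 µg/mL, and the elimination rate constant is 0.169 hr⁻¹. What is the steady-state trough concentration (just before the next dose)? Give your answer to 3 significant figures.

23.3 µg/mL

Fraction remaining after one interval: e^(−kτ) = e^(−0.1690 × 5.50) = 0.3948
R = 1 / (1 − 0.3948) = 1.652
Css,max = 35.7 × 1.652 = 58.98 µg/mL
Css,min = Css,max × e^(−kτ) = 58.98 × 0.3948 ≈ 23.3 µg/mL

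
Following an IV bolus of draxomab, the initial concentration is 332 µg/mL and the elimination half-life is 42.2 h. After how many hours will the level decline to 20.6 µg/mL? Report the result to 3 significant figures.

k = ln 2 / 42.2 = 0.01643 h⁻¹
C(t) = C₀ e^(−kt)  ⇒  t = ln(C₀/C) / k
t = ln(332/20.6) / 0.01643 = 2.780 / 0.01643 ≈ 169 hours

169 hours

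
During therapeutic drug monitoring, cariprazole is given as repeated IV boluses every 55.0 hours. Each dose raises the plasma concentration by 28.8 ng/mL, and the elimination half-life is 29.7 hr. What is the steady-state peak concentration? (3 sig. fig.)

39.8 ng/mL

k = ln 2 / 29.7 = 0.02334 hr⁻¹
Fraction remaining after one interval: e^(−kτ) = e^(−0.02334 × 55.0) = 0.2770
R = 1 / (1 − 0.2770) = 1.383
Css,max = 28.8 × 1.383 ≈ 39.8 ng/mL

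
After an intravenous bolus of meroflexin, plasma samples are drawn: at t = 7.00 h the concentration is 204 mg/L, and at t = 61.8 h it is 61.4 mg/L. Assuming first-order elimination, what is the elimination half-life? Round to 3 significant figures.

k = ln(C₁/C₂) / (t₂ − t₁) = ln(204/61.4) / (61.8 − 7.00)
  = 1.201 / 54.80 = 0.02191 h⁻¹
t½ = ln 2 / k = ln 2 / 0.02191 ≈ 31.6 hours

31.6 hours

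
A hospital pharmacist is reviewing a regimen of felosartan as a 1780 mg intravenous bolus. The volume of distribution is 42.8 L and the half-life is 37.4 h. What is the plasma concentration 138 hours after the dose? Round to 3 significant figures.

C₀ = dose / V = 1780 / 42.8 = 41.59 mg/L
k = ln 2 / 37.4 = 0.01853 h⁻¹
C(t) = C₀ e^(−kt) = 41.59 × e^(−0.01853 × 138) = 41.59 × e^(−2.558) = 41.59 × 0.07749 ≈ 3.22 mg/L

3.22 mg/L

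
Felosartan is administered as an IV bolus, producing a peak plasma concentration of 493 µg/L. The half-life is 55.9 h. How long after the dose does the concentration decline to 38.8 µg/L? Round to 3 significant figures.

205 hours

k = ln 2 / 55.9 = 0.01240 h⁻¹
C(t) = C₀ e^(−kt)  ⇒  t = ln(C₀/C) / k
t = ln(493/38.8) / 0.01240 = 2.542 / 0.01240 ≈ 205 hours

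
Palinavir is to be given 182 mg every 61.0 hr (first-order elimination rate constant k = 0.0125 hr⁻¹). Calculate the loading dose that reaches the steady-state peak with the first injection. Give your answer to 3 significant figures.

Accumulation ratio R = 1 / (1 − e^(−kτ)) = 1 / (1 − e^(−0.01250×61.0)) = 1 / (1 − 0.4665) = 1.874
Loading dose = maintenance dose × R = 182 × 1.874 ≈ 341 mg

341 mg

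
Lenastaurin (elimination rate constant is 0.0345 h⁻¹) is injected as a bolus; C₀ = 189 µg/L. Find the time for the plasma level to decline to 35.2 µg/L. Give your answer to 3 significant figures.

C(t) = C₀ e^(−kt)  ⇒  t = ln(C₀/C) / k
t = ln(189/35.2) / 0.03450 = 1.681 / 0.03450 ≈ 48.7 hours

48.7 hours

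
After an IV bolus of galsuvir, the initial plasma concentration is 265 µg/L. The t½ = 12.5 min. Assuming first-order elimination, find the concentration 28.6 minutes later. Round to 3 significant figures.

k = ln 2 / 12.5 = 0.05545 min⁻¹
28.6 min is 2.288 half-lives, so C = 265 × (1/2)^2.288 = 265 × 0.2048 ≈ 54.3 µg/L

54.3 µg/L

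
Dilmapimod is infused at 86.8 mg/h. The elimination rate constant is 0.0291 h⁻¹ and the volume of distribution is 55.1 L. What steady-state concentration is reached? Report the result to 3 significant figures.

54.1 mg/L

CL = k · V = 0.0291 × 55.1 = 1.603 L/h
Css = rate / CL = 86.8 / 1.603 ≈ 54.1 mg/L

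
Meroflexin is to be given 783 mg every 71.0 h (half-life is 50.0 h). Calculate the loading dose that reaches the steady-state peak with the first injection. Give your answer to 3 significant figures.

1250 mg

k = ln 2 / 50.0 = 0.01386 h⁻¹
Accumulation ratio R = 1 / (1 − e^(−kτ)) = 1 / (1 − e^(−0.01386×71.0)) = 1 / (1 − 0.3737) = 1.597
Loading dose = maintenance dose × R = 783 × 1.597 ≈ 1250 mg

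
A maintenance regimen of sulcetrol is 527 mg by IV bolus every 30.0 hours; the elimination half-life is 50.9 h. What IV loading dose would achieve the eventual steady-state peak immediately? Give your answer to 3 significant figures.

1570 mg

k = ln 2 / 50.9 = 0.01362 h⁻¹
Accumulation ratio R = 1 / (1 − e^(−kτ)) = 1 / (1 − e^(−0.01362×30.0)) = 1 / (1 − 0.6646) = 2.982
Loading dose = maintenance dose × R = 527 × 2.982 ≈ 1570 mg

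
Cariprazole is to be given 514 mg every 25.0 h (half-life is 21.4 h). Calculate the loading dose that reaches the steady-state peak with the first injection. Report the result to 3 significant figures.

926 mg

k = ln 2 / 21.4 = 0.03239 h⁻¹
Accumulation ratio R = 1 / (1 − e^(−kτ)) = 1 / (1 − e^(−0.03239×25.0)) = 1 / (1 − 0.4450) = 1.802
Loading dose = maintenance dose × R = 514 × 1.802 ≈ 926 mg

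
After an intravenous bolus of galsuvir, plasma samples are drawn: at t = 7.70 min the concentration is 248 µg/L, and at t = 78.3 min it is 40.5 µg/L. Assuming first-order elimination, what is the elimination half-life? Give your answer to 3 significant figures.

k = ln(C₁/C₂) / (t₂ − t₁) = ln(248/40.5) / (78.3 − 7.70)
  = 1.812 / 70.60 = 0.02567 min⁻¹
t½ = ln 2 / k = ln 2 / 0.02567 ≈ 27.0 minutes

27.0 minutes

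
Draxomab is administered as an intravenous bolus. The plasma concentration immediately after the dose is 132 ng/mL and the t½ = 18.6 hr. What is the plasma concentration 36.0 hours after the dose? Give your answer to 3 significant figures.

34.5 ng/mL

k = ln 2 / 18.6 = 0.03727 hr⁻¹
36.0 hr is 1.935 half-lives, so C = 132 × (1/2)^1.935 = 132 × 0.2614 ≈ 34.5 ng/mL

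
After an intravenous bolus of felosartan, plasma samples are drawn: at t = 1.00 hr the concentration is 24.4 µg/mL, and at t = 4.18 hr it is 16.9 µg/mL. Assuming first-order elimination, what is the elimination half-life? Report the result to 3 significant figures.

6.00 hours

k = ln(C₁/C₂) / (t₂ − t₁) = ln(24.4/16.9) / (4.18 − 1.00)
  = 0.3673 / 3.180 = 0.1155 hr⁻¹
t½ = ln 2 / k = ln 2 / 0.1155 ≈ 6.00 hours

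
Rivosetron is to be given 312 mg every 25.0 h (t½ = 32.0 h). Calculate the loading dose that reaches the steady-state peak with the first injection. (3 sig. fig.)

746 mg

k = ln 2 / 32.0 = 0.02166 h⁻¹
Accumulation ratio R = 1 / (1 − e^(−kτ)) = 1 / (1 − e^(−0.02166×25.0)) = 1 / (1 − 0.5819) = 2.392
Loading dose = maintenance dose × R = 312 × 2.392 ≈ 746 mg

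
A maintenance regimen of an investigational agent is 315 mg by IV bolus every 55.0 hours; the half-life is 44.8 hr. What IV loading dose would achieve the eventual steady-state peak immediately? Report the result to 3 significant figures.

550 mg

k = ln 2 / 44.8 = 0.01547 hr⁻¹
Accumulation ratio R = 1 / (1 − e^(−kτ)) = 1 / (1 − e^(−0.01547×55.0)) = 1 / (1 − 0.4270) = 1.745
Loading dose = maintenance dose × R = 315 × 1.745 ≈ 550 mg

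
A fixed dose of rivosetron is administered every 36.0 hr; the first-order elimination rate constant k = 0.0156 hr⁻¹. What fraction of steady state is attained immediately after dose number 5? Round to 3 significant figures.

0.940

f_n = 1 − e^(−nkτ) = 1 − e^(−5 × 0.01560 × 36.0) = 1 − e^(−2.808) = 1 − 0.06033 ≈ 0.940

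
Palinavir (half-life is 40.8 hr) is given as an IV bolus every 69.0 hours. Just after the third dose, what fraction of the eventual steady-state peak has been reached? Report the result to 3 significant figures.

0.970

k = ln 2 / 40.8 = 0.01699 hr⁻¹
f_n = 1 − e^(−nkτ) = 1 − e^(−3 × 0.01699 × 69.0) = 1 − e^(−3.517) = 1 − 0.02970 ≈ 0.970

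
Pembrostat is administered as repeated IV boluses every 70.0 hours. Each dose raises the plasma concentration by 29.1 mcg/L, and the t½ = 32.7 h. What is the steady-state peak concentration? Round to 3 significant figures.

k = ln 2 / 32.7 = 0.02120 h⁻¹
Fraction remaining after one interval: e^(−kτ) = e^(−0.02120 × 70.0) = 0.2268
R = 1 / (1 − 0.2268) = 1.293
Css,max = 29.1 × 1.293 ≈ 37.6 mcg/L

37.6 mcg/L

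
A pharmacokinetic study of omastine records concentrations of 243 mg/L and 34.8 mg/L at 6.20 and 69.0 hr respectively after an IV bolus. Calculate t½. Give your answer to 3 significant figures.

k = ln(C₁/C₂) / (t₂ − t₁) = ln(243/34.8) / (69.0 − 6.20)
  = 1.943 / 62.80 = 0.03095 hr⁻¹
t½ = ln 2 / k = ln 2 / 0.03095 ≈ 22.4 hours

22.4 hours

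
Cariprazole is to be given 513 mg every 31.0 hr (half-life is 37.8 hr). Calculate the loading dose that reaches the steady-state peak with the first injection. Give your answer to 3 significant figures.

k = ln 2 / 37.8 = 0.01834 hr⁻¹
Accumulation ratio R = 1 / (1 − e^(−kτ)) = 1 / (1 − e^(−0.01834×31.0)) = 1 / (1 − 0.5664) = 2.306
Loading dose = maintenance dose × R = 513 × 2.306 ≈ 1180 mg

1180 mg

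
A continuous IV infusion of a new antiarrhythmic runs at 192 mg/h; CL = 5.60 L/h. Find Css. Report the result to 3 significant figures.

34.3 µg/mL

Css = infusion rate / CL = 192 / 5.60 ≈ 34.3 µg/mL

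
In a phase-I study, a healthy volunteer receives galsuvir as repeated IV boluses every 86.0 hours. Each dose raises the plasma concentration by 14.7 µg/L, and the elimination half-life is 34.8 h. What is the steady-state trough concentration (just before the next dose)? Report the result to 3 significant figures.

k = ln 2 / 34.8 = 0.01992 h⁻¹
Fraction remaining after one interval: e^(−kτ) = e^(−0.01992 × 86.0) = 0.1803
R = 1 / (1 − 0.1803) = 1.220
Css,max = 14.7 × 1.220 = 17.93 µg/L
Css,min = Css,max × e^(−kτ) = 17.93 × 0.1803 ≈ 3.23 µg/L

3.23 µg/L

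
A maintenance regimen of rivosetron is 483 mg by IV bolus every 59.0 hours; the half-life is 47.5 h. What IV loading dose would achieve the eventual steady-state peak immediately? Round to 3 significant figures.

k = ln 2 / 47.5 = 0.01459 h⁻¹
Accumulation ratio R = 1 / (1 − e^(−kτ)) = 1 / (1 − e^(−0.01459×59.0)) = 1 / (1 − 0.4228) = 1.732
Loading dose = maintenance dose × R = 483 × 1.732 ≈ 837 mg

837 mg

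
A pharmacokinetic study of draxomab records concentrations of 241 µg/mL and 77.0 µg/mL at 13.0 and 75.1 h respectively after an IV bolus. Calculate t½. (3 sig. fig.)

k = ln(C₁/C₂) / (t₂ − t₁) = ln(241/77.0) / (75.1 − 13.0)
  = 1.141 / 62.10 = 0.01837 h⁻¹
t½ = ln 2 / k = ln 2 / 0.01837 ≈ 37.7 hours

37.7 hours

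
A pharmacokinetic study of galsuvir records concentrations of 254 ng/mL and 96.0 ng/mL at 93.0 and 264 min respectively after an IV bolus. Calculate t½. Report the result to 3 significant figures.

122 minutes

k = ln(C₁/C₂) / (t₂ − t₁) = ln(254/96.0) / (264 − 93.0)
  = 0.9730 / 171.0 = 0.005690 min⁻¹
t½ = ln 2 / k = ln 2 / 0.005690 ≈ 122 minutes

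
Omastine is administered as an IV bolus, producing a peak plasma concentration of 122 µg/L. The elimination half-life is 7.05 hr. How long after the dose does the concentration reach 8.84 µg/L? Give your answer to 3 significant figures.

26.7 hours

k = ln 2 / 7.05 = 0.09832 hr⁻¹
C(t) = C₀ e^(−kt)  ⇒  t = ln(C₀/C) / k
t = ln(122/8.84) / 0.09832 = 2.625 / 0.09832 ≈ 26.7 hours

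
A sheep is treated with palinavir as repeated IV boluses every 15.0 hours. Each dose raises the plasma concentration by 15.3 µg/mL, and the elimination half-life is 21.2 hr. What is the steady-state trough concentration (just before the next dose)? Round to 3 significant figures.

24.2 µg/mL

k = ln 2 / 21.2 = 0.03270 hr⁻¹
Fraction remaining after one interval: e^(−kτ) = e^(−0.03270 × 15.0) = 0.6124
R = 1 / (1 − 0.6124) = 2.580
Css,max = 15.3 × 2.580 = 39.47 µg/mL
Css,min = Css,max × e^(−kτ) = 39.47 × 0.6124 ≈ 24.2 µg/mL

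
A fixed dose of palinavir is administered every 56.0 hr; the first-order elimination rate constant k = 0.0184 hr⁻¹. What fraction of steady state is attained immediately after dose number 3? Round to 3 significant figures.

f_n = 1 − e^(−nkτ) = 1 − e^(−3 × 0.01840 × 56.0) = 1 − e^(−3.091) = 1 − 0.04545 ≈ 0.955

0.955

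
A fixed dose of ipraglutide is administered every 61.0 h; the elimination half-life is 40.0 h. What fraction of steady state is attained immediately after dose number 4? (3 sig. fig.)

0.985

k = ln 2 / 40.0 = 0.01733 h⁻¹
f_n = 1 − e^(−nkτ) = 1 − e^(−4 × 0.01733 × 61.0) = 1 − e^(−4.228) = 1 − 0.01458 ≈ 0.985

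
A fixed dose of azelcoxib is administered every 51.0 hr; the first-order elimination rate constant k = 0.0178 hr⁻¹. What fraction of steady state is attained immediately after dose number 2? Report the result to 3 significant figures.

0.837

f_n = 1 − e^(−nkτ) = 1 − e^(−2 × 0.01780 × 51.0) = 1 − e^(−1.816) = 1 − 0.1627 ≈ 0.837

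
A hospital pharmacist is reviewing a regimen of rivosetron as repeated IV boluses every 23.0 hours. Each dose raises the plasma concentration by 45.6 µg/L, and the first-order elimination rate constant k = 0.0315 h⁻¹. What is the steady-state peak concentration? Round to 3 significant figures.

88.5 µg/L

Fraction remaining after one interval: e^(−kτ) = e^(−0.03150 × 23.0) = 0.4846
R = 1 / (1 − 0.4846) = 1.940
Css,max = 45.6 × 1.940 ≈ 88.5 µg/L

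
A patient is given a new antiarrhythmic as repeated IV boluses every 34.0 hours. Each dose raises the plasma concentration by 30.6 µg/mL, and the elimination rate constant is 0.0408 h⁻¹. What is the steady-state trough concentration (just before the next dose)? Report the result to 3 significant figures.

Fraction remaining after one interval: e^(−kτ) = e^(−0.04080 × 34.0) = 0.2498
R = 1 / (1 − 0.2498) = 1.333
Css,max = 30.6 × 1.333 = 40.79 µg/mL
Css,min = Css,max × e^(−kτ) = 40.79 × 0.2498 ≈ 10.2 µg/mL

10.2 µg/mL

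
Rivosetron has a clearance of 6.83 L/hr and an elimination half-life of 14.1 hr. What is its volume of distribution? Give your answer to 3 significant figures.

k = ln 2 / t½ = ln 2 / 14.1 = 0.04916 hr⁻¹
V = CL / k = 6.83 / 0.04916 ≈ 139 L

139 L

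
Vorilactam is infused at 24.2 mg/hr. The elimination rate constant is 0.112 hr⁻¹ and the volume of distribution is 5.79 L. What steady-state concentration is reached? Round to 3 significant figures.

CL = k · V = 0.112 × 5.79 = 0.6485 L/hr
Css = rate / CL = 24.2 / 0.6485 ≈ 37.3 µg/mL

37.3 µg/mL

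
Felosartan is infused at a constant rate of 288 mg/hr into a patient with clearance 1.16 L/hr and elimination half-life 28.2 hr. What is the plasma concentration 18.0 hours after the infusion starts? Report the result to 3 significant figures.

88.8 µg/mL

Css = rate / CL = 288 / 1.16 = 248.3 µg/mL
k = ln 2 / 28.2 = 0.02458 hr⁻¹
C(t) = Css (1 − e^(−kt)) = 248.3 × (1 − e^(−0.4424)) = 248.3 × 0.3575 ≈ 88.8 µg/mL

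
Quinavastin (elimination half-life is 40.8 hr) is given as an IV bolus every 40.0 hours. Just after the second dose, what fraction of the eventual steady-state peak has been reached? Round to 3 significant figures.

0.743

k = ln 2 / 40.8 = 0.01699 hr⁻¹
f_n = 1 − e^(−nkτ) = 1 − e^(−2 × 0.01699 × 40.0) = 1 − e^(−1.359) = 1 − 0.2569 ≈ 0.743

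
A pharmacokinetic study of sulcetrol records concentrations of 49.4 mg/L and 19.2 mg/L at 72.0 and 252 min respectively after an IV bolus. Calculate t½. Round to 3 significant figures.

132 minutes

k = ln(C₁/C₂) / (t₂ − t₁) = ln(49.4/19.2) / (252 − 72.0)
  = 0.9450 / 180.0 = 0.005250 min⁻¹
t½ = ln 2 / k = ln 2 / 0.005250 ≈ 132 minutes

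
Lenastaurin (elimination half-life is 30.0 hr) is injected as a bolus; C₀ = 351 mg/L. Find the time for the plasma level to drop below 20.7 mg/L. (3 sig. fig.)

123 hours

k = ln 2 / 30.0 = 0.02310 hr⁻¹
C(t) = C₀ e^(−kt)  ⇒  t = ln(C₀/C) / k
t = ln(351/20.7) / 0.02310 = 2.831 / 0.02310 ≈ 123 hours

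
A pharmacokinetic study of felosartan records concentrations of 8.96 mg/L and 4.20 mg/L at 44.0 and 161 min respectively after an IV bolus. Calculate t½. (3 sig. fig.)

107 minutes

k = ln(C₁/C₂) / (t₂ − t₁) = ln(8.96/4.20) / (161 − 44.0)
  = 0.7577 / 117.0 = 0.006476 min⁻¹
t½ = ln 2 / k = ln 2 / 0.006476 ≈ 107 minutes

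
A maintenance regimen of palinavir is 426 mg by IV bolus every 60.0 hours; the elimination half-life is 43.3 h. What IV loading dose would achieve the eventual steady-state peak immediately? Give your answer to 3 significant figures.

690 mg

k = ln 2 / 43.3 = 0.01601 h⁻¹
Accumulation ratio R = 1 / (1 − e^(−kτ)) = 1 / (1 − e^(−0.01601×60.0)) = 1 / (1 − 0.3827) = 1.620
Loading dose = maintenance dose × R = 426 × 1.620 ≈ 690 mg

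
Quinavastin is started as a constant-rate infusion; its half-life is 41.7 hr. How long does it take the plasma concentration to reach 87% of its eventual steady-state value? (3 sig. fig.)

k = ln 2 / 41.7 = 0.01662 hr⁻¹
f = 1 − e^(−kt)  ⇒  t = −ln(1 − f) / k
t = −ln(1 − 0.87) / 0.01662 = 2.040 / 0.01662 ≈ 123 hours

123 hours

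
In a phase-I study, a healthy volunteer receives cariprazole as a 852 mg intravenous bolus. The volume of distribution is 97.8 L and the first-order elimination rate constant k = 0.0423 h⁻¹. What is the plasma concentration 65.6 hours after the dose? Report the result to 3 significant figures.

0.543 mg/L

C₀ = dose / V = 852 / 97.8 = 8.712 mg/L
C(t) = C₀ e^(−kt) = 8.712 × e^(−0.04230 × 65.6) = 8.712 × e^(−2.775) = 8.712 × 0.06236 ≈ 0.543 mg/L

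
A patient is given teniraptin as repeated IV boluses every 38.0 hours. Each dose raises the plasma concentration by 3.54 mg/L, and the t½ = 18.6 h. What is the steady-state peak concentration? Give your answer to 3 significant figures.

k = ln 2 / 18.6 = 0.03727 h⁻¹
Fraction remaining after one interval: e^(−kτ) = e^(−0.03727 × 38.0) = 0.2427
R = 1 / (1 − 0.2427) = 1.320
Css,max = 3.54 × 1.320 ≈ 4.67 mg/L

4.67 mg/L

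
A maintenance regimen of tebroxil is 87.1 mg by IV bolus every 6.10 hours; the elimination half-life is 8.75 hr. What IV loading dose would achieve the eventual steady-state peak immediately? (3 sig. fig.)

227 mg

k = ln 2 / 8.75 = 0.07922 hr⁻¹
Accumulation ratio R = 1 / (1 − e^(−kτ)) = 1 / (1 − e^(−0.07922×6.10)) = 1 / (1 − 0.6168) = 2.610
Loading dose = maintenance dose × R = 87.1 × 2.610 ≈ 227 mg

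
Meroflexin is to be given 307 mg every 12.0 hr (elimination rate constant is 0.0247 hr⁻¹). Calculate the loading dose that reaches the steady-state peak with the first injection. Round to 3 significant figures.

1200 mg

Accumulation ratio R = 1 / (1 − e^(−kτ)) = 1 / (1 − e^(−0.02470×12.0)) = 1 / (1 − 0.7435) = 3.898
Loading dose = maintenance dose × R = 307 × 3.898 ≈ 1200 mg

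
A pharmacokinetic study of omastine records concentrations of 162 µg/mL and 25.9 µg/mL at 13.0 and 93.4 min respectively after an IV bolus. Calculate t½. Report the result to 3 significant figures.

30.4 minutes

k = ln(C₁/C₂) / (t₂ − t₁) = ln(162/25.9) / (93.4 − 13.0)
  = 1.833 / 80.40 = 0.02280 min⁻¹
t½ = ln 2 / k = ln 2 / 0.02280 ≈ 30.4 minutes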